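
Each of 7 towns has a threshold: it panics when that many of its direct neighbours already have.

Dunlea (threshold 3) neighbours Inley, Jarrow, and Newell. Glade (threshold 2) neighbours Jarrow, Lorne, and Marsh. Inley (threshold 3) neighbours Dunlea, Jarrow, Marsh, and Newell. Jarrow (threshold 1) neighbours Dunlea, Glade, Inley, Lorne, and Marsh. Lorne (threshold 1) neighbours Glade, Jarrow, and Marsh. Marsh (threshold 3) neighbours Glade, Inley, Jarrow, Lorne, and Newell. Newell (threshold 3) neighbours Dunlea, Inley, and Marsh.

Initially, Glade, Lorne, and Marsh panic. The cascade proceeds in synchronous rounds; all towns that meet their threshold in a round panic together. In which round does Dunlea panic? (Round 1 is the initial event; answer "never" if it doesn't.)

Round 1 — Glade, Lorne, Marsh panic (initial).
Round 2 — checking thresholds:
  Inley: 1 of 4 neighbours < 3, not yet.
  Jarrow: 3 of 5 neighbours ≥ 1, panics.
  Newell: 1 of 3 neighbours < 3, not yet.
Round 3 — no new panics; cascade stops.

never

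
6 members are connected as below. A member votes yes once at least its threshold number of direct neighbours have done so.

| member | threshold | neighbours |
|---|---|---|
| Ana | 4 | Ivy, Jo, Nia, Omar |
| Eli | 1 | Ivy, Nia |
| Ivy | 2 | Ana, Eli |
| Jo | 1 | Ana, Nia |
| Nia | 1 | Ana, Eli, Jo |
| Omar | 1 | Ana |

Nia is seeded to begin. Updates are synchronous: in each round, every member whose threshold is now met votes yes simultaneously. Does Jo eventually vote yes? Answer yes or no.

yes

Round 1 — Nia votes yes (initial).
Round 2 — checking thresholds:
  Ana: 1 of 4 neighbours < 4, not yet.
  Eli: 1 of 2 neighbours ≥ 1, votes yes.
  Jo: 1 of 2 neighbours ≥ 1, votes yes.
Round 3 — no new yes votes; cascade stops.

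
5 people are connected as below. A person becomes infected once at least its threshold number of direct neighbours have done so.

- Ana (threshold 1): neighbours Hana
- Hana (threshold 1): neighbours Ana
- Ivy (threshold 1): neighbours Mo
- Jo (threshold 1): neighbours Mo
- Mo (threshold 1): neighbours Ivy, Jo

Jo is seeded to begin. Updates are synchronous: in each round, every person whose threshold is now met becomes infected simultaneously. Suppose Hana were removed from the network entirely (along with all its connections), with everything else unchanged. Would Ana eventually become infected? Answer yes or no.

With Hana removed:
Round 1 — Jo becomes infected (initial).
Round 2 — checking thresholds:
  Mo: 1 of 2 neighbours ≥ 1, becomes infected.
Round 3 — checking thresholds:
  Ivy: 1 of 1 neighbours ≥ 1, becomes infected.
Round 4 — no new infections; cascade stops.

no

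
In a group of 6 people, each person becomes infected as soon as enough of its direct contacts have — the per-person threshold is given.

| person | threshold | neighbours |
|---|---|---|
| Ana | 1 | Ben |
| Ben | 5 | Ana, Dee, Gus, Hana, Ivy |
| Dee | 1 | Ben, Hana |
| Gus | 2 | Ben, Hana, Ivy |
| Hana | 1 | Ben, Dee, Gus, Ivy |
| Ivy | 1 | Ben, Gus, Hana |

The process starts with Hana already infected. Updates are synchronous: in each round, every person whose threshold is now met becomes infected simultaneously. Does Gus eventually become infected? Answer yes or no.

yes

Round 1 — Hana becomes infected (initial).
Round 2 — checking thresholds:
  Ben: 1 of 5 neighbours < 5, below threshold.
  Dee: 1 of 2 neighbours ≥ 1, becomes infected.
  Gus: 1 of 3 neighbours < 2, below threshold.
  Ivy: 1 of 3 neighbours ≥ 1, becomes infected.
Round 3 — checking thresholds:
  Ben: 3 of 5 neighbours < 5, below threshold.
  Gus: 2 of 3 neighbours ≥ 2, becomes infected.
Round 4 — no new infections; cascade stops.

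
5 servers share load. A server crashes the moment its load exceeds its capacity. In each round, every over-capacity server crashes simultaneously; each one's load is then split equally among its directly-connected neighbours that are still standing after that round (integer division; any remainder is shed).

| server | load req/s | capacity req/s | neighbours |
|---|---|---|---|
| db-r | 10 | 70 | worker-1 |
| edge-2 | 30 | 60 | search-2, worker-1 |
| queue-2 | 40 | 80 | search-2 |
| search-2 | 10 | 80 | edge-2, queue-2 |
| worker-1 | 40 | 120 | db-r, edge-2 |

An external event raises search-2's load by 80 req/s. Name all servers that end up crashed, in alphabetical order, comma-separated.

Round 1 — search-2 at 90 > 80. search-2 crashes.
  search-2 sheds 90 req/s to edge-2, queue-2: 45 each.
    edge-2: 30+45 = 75 > 60
    queue-2: 40+45 = 85 > 80
Round 2 — edge-2, queue-2 crash.
  edge-2 sheds 75 req/s to worker-1: 75 each.
    worker-1: 40+75 = 115 ≤ 120
  queue-2 sheds 85 req/s: no online neighbours, lost.
No further crashes.

edge-2, queue-2, search-2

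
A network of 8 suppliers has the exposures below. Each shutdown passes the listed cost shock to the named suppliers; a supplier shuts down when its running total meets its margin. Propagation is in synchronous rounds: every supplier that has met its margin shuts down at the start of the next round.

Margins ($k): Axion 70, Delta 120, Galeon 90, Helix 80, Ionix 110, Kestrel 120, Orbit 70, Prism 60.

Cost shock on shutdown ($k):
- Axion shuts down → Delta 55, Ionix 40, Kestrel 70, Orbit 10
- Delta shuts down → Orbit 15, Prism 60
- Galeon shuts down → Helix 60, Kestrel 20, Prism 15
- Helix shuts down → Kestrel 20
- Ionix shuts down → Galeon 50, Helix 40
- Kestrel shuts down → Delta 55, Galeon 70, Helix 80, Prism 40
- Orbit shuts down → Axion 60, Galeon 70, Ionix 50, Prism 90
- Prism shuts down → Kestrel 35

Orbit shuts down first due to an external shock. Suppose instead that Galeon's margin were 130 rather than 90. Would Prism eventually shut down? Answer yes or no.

yes

With Galeon's margin at 130:
Round 1 — Orbit shuts down (initial).
  Axion: +60 → 60 < 70
  Galeon: +70 → 70 < 130
  Ionix: +50 → 50 < 110
  Prism: +90 → 90 ≥ 60
Round 2 — Prism shuts down.
  Kestrel: +35 → 35 < 120
No further shutdowns.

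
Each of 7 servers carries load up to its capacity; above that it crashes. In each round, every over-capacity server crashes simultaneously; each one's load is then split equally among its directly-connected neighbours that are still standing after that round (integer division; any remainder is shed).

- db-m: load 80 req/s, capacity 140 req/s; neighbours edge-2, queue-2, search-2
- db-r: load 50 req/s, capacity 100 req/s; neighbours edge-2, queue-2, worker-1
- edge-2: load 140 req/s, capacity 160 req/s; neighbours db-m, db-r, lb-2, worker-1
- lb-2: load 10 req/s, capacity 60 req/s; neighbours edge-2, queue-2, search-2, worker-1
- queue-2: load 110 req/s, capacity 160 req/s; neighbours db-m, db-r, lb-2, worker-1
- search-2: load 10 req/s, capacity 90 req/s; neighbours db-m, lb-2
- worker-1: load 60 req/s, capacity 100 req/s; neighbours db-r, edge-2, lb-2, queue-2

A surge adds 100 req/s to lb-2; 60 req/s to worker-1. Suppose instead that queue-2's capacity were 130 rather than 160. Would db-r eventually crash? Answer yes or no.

yes

With queue-2's capacity at 130:
Round 1 — lb-2 at 110 > 60; worker-1 at 120 > 100. lb-2, worker-1 crash.
  lb-2 sheds 110 req/s to edge-2, queue-2, search-2: 36 each (2 lost).
    edge-2: 140+36 = 176 > 160
    queue-2: 110+36 = 146 > 130
    search-2: 10+36 = 46 ≤ 90
  worker-1 sheds 120 req/s to db-r, edge-2, queue-2: 40 each.
    db-r: 50+40 = 90 ≤ 100
    edge-2: 176+40 = 216 > 160
    queue-2: 146+40 = 186 > 130
Round 2 — edge-2, queue-2 crash.
  edge-2 sheds 216 req/s to db-m, db-r: 108 each.
    db-m: 80+108 = 188 > 140
    db-r: 90+108 = 198 > 100
  queue-2 sheds 186 req/s to db-m, db-r: 93 each.
    db-m: 188+93 = 281 > 140
    db-r: 198+93 = 291 > 100
Round 3 — db-m, db-r crash.
  db-m sheds 281 req/s to search-2: 281 each.
    search-2: 46+281 = 327 > 90
  db-r sheds 291 req/s: no online neighbours, lost.
Round 4 — search-2 crashes.
  search-2 sheds 327 req/s: no online neighbours, lost.
No further crashes.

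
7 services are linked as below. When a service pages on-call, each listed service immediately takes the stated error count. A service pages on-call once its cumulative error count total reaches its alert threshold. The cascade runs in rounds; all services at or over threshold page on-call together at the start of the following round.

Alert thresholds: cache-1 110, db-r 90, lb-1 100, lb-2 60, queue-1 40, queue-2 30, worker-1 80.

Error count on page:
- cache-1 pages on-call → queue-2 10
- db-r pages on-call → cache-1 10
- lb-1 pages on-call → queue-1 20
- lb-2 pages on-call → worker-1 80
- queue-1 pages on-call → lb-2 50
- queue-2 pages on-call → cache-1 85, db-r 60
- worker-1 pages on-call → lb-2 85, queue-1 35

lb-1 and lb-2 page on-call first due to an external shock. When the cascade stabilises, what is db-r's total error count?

Round 1 — lb-1, lb-2 page on-call (initial).
  queue-1: +20 → 20 < 40
  worker-1: +80 → 80 ≥ 80
Round 2 — worker-1 pages on-call.
  queue-1: +35 → 55 ≥ 40
Round 3 — queue-1 pages on-call.
No further pages.

0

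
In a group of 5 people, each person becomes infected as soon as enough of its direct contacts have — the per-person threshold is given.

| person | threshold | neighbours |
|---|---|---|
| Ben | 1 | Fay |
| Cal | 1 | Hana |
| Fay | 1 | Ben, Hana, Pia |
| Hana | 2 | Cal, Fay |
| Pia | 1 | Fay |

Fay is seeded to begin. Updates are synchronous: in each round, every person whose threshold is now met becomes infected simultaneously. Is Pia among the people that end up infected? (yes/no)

Round 1 — Fay becomes infected (initial).
Round 2 — checking thresholds:
  Ben: 1 of 1 neighbours ≥ 1, becomes infected.
  Hana: 1 of 2 neighbours < 2, not yet.
  Pia: 1 of 1 neighbours ≥ 1, becomes infected.
Round 3 — no new infections; cascade stops.

yes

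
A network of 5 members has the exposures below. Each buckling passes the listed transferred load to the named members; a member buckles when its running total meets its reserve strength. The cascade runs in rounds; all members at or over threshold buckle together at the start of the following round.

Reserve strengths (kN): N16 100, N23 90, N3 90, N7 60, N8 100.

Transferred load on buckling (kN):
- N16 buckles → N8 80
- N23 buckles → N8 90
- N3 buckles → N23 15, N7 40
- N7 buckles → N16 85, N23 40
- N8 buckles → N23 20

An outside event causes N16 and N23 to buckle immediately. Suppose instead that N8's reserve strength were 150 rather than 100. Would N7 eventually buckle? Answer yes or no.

With N8's reserve strength at 150:
Round 1 — N16, N23 buckle (initial).
  N8: +80+90 → 170 ≥ 150
Round 2 — N8 buckles.
No further bucklings.

no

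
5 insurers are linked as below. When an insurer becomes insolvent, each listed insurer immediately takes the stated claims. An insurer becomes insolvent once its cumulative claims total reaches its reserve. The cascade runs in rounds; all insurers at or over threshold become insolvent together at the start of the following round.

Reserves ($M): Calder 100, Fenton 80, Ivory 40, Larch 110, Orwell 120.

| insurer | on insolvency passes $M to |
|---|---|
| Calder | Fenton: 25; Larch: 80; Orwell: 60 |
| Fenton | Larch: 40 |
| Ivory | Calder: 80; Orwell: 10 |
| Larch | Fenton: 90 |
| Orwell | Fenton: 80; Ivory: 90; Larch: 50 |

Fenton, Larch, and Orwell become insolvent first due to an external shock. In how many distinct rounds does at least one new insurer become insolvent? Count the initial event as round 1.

2

Round 1 — Fenton, Larch, Orwell become insolvent (initial).
  Ivory: +90 → 90 ≥ 40
Round 2 — Ivory becomes insolvent.
  Calder: +80 → 80 < 100
No further insolvencies.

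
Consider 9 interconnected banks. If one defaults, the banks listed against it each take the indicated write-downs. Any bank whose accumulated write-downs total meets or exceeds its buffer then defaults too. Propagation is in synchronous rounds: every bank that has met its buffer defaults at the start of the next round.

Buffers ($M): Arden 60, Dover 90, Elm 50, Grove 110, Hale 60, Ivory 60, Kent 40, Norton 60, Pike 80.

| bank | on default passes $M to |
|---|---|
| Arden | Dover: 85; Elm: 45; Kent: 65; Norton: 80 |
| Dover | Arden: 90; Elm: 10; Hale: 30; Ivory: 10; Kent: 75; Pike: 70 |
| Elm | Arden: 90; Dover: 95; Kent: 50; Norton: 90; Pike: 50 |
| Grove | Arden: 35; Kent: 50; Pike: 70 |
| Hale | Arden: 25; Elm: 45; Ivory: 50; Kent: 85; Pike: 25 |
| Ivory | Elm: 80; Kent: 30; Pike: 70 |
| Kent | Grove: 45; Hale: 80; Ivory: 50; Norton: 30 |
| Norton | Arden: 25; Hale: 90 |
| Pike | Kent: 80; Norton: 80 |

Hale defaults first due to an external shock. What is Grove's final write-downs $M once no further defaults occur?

Round 1 — Hale defaults (initial).
  Arden: +25 → 25 < 60
  Elm: +45 → 45 < 50
  Ivory: +50 → 50 < 60
  Kent: +85 → 85 ≥ 40
  Pike: +25 → 25 < 80
Round 2 — Kent defaults.
  Grove: +45 → 45 < 110
  Ivory: +50 → 100 ≥ 60
  Norton: +30 → 30 < 60
Round 3 — Ivory defaults.
  Elm: +80 → 125 ≥ 50
  Pike: +70 → 95 ≥ 80
Round 4 — Elm, Pike default.
  Arden: +90 → 115 ≥ 60
  Dover: +95 → 95 ≥ 90
  Norton: +90+80 → 200 ≥ 60
Round 5 — Arden, Dover, Norton default.
No further defaults.

45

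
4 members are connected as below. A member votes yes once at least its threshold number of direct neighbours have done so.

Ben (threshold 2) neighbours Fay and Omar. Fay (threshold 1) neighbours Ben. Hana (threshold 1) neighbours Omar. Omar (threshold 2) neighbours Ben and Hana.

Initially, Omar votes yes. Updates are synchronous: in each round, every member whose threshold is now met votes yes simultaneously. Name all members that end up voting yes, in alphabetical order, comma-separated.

Round 1 — Omar votes yes (initial).
Round 2 — checking thresholds:
  Ben: 1 of 2 neighbours < 2, holds.
  Hana: 1 of 1 neighbours ≥ 1, votes yes.
Round 3 — no new yes votes; cascade stops.

Hana, Omar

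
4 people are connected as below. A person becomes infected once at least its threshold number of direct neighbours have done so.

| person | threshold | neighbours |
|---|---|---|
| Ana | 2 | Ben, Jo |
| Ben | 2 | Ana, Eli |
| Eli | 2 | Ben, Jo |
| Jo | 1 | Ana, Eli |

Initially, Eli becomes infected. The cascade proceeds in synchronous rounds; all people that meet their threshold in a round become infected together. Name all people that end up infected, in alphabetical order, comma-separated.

Eli, Jo

Round 1 — Eli becomes infected (initial).
Round 2 — checking thresholds:
  Ben: 1 of 2 neighbours < 2, not yet.
  Jo: 1 of 2 neighbours ≥ 1, becomes infected.
Round 3 — no new infections; cascade stops.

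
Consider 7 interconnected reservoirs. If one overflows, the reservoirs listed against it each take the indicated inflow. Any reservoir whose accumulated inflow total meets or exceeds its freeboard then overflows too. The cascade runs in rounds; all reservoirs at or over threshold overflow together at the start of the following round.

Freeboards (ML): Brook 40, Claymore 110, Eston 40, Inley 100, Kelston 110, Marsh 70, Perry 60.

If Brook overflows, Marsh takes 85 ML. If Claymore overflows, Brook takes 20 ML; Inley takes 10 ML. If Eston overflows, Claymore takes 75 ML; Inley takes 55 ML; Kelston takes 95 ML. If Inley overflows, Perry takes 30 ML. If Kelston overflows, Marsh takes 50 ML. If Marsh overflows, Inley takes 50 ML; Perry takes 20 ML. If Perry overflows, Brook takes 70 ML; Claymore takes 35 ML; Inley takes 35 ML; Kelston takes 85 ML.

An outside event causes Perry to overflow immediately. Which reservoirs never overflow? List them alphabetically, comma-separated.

Round 1 — Perry overflows (initial).
  Brook: +70 → 70 ≥ 40
  Claymore: +35 → 35 < 110
  Inley: +35 → 35 < 100
  Kelston: +85 → 85 < 110
Round 2 — Brook overflows.
  Marsh: +85 → 85 ≥ 70
Round 3 — Marsh overflows.
  Inley: +50 → 85 < 100
No further overflows.

Claymore, Eston, Inley, Kelston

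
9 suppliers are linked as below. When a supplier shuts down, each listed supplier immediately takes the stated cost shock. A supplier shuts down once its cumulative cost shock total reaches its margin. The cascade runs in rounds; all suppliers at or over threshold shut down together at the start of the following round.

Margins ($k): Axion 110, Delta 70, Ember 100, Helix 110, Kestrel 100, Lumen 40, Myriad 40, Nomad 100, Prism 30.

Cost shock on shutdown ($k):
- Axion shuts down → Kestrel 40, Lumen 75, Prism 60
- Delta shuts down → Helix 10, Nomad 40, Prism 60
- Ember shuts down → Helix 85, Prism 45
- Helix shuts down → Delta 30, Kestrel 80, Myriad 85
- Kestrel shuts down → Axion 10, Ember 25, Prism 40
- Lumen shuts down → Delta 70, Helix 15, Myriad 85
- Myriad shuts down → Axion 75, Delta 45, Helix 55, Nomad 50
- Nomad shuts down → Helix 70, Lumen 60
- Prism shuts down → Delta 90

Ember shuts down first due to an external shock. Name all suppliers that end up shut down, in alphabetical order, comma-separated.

Delta, Ember, Prism

Round 1 — Ember shuts down (initial).
  Helix: +85 → 85 < 110
  Prism: +45 → 45 ≥ 30
Round 2 — Prism shuts down.
  Delta: +90 → 90 ≥ 70
Round 3 — Delta shuts down.
  Helix: +10 → 95 < 110
  Nomad: +40 → 40 < 100
No further shutdowns.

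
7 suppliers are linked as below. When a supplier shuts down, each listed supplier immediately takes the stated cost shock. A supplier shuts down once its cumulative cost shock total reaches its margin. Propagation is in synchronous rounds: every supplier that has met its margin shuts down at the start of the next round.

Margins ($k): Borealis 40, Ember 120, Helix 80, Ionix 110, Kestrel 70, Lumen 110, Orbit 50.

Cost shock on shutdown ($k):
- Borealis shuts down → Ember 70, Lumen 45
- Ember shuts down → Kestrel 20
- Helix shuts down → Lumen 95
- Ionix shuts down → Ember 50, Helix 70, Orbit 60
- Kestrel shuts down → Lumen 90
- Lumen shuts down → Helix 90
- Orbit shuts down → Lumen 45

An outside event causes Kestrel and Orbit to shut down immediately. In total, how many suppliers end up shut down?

Round 1 — Kestrel, Orbit shut down (initial).
  Lumen: +90+45 → 135 ≥ 110
Round 2 — Lumen shuts down.
  Helix: +90 → 90 ≥ 80
Round 3 — Helix shuts down.
No further shutdowns.

4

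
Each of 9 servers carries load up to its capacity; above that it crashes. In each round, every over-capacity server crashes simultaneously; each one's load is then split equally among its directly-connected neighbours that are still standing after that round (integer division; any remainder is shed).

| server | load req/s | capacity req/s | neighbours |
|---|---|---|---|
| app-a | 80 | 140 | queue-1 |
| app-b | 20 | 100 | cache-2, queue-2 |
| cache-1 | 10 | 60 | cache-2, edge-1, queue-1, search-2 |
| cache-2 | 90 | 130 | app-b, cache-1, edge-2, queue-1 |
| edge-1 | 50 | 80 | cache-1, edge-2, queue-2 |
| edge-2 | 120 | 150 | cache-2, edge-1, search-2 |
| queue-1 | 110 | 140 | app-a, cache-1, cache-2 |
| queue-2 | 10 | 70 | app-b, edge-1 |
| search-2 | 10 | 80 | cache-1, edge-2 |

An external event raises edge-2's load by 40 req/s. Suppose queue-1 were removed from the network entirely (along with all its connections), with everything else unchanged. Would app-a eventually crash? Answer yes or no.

With queue-1 removed:
Round 1 — edge-2 at 160 > 150. edge-2 crashes.
  edge-2 sheds 160 req/s to cache-2, edge-1, search-2: 53 each (1 lost).
    cache-2: 90+53 = 143 > 130
    edge-1: 50+53 = 103 > 80
    search-2: 10+53 = 63 ≤ 80
Round 2 — cache-2, edge-1 crash.
  cache-2 sheds 143 req/s to app-b, cache-1: 71 each (1 lost).
    app-b: 20+71 = 91 ≤ 100
    cache-1: 10+71 = 81 > 60
  edge-1 sheds 103 req/s to cache-1, queue-2: 51 each (1 lost).
    cache-1: 81+51 = 132 > 60
    queue-2: 10+51 = 61 ≤ 70
Round 3 — cache-1 crashes.
  cache-1 sheds 132 req/s to search-2: 132 each.
    search-2: 63+132 = 195 > 80
Round 4 — search-2 crashes.
  search-2 sheds 195 req/s: no online neighbours, lost.
No further crashes.

no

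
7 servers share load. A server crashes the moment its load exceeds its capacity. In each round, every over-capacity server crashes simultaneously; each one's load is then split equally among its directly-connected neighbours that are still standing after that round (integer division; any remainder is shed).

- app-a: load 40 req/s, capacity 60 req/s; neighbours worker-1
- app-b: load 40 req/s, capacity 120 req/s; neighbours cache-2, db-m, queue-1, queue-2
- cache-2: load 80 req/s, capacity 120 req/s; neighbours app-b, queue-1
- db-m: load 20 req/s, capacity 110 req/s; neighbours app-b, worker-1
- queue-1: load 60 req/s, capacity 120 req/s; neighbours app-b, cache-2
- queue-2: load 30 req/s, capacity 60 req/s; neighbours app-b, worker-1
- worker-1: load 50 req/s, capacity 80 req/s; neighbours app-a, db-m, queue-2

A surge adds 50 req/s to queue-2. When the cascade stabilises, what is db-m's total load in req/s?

Round 1 — queue-2 at 80 > 60. queue-2 crashes.
  queue-2 sheds 80 req/s to app-b, worker-1: 40 each.
    app-b: 40+40 = 80 ≤ 120
    worker-1: 50+40 = 90 > 80
Round 2 — worker-1 crashes.
  worker-1 sheds 90 req/s to app-a, db-m: 45 each.
    app-a: 40+45 = 85 > 60
    db-m: 20+45 = 65 ≤ 110
Round 3 — app-a crashes.
  app-a sheds 85 req/s: no online neighbours, lost.
No further crashes.

65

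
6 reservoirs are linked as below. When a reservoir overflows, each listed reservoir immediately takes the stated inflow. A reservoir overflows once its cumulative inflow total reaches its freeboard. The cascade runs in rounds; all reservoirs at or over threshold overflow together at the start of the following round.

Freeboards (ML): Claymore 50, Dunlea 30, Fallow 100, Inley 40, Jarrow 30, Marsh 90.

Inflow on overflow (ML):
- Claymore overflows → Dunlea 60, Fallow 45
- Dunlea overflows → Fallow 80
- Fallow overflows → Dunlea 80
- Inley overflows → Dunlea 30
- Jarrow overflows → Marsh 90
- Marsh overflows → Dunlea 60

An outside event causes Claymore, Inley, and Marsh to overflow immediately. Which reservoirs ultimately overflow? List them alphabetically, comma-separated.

Round 1 — Claymore, Inley, Marsh overflow (initial).
  Dunlea: +60+30+60 → 150 ≥ 30
  Fallow: +45 → 45 < 100
Round 2 — Dunlea overflows.
  Fallow: +80 → 125 ≥ 100
Round 3 — Fallow overflows.
No further overflows.

Claymore, Dunlea, Fallow, Inley, Marsh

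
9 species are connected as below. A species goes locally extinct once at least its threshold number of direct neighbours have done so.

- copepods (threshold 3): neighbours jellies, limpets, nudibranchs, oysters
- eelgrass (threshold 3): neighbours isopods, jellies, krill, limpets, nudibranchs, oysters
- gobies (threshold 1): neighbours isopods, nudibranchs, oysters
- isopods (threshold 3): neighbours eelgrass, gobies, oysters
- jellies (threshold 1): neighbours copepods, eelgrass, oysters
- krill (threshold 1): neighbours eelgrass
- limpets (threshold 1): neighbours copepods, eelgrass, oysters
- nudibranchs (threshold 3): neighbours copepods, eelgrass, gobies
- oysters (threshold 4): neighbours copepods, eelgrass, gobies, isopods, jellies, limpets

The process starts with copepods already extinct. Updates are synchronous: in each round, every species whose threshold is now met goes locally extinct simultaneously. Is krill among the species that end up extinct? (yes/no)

Round 1 — copepods goes locally extinct (initial).
Round 2 — checking thresholds:
  jellies: 1 of 3 neighbours ≥ 1, goes locally extinct.
  limpets: 1 of 3 neighbours ≥ 1, goes locally extinct.
  nudibranchs: 1 of 3 neighbours < 3, not yet.
  oysters: 1 of 6 neighbours < 4, not yet.
Round 3 — no new extinctions; cascade stops.

no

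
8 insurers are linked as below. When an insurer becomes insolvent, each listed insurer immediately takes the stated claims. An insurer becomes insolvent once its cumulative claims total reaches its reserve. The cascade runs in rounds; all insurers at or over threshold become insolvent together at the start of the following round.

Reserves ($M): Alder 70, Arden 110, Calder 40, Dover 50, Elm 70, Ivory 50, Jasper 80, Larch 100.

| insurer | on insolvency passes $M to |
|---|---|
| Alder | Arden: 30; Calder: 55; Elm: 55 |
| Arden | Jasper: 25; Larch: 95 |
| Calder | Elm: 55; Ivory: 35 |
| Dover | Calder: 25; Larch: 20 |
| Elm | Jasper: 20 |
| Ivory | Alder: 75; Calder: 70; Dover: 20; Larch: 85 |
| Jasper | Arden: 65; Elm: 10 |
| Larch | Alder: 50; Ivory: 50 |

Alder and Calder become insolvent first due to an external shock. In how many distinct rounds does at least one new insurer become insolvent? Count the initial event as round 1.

Round 1 — Alder, Calder become insolvent (initial).
  Arden: +30 → 30 < 110
  Elm: +55+55 → 110 ≥ 70
  Ivory: +35 → 35 < 50
Round 2 — Elm becomes insolvent.
  Jasper: +20 → 20 < 80
No further insolvencies.

2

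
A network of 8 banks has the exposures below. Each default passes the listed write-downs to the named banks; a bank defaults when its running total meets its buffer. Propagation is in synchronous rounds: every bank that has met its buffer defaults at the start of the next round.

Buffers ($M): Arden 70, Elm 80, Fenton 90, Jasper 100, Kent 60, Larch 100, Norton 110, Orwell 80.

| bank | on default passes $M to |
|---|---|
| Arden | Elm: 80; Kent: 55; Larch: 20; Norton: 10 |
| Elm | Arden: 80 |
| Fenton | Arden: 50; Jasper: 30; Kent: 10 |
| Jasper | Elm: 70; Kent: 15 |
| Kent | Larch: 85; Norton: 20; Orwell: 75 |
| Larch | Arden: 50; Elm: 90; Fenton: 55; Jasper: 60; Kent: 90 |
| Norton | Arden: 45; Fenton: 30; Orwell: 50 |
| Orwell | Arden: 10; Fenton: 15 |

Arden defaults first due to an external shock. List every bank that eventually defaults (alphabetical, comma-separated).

Round 1 — Arden defaults (initial).
  Elm: +80 → 80 ≥ 80
  Kent: +55 → 55 < 60
  Larch: +20 → 20 < 100
  Norton: +10 → 10 < 110
Round 2 — Elm defaults.
No further defaults.

Arden, Elm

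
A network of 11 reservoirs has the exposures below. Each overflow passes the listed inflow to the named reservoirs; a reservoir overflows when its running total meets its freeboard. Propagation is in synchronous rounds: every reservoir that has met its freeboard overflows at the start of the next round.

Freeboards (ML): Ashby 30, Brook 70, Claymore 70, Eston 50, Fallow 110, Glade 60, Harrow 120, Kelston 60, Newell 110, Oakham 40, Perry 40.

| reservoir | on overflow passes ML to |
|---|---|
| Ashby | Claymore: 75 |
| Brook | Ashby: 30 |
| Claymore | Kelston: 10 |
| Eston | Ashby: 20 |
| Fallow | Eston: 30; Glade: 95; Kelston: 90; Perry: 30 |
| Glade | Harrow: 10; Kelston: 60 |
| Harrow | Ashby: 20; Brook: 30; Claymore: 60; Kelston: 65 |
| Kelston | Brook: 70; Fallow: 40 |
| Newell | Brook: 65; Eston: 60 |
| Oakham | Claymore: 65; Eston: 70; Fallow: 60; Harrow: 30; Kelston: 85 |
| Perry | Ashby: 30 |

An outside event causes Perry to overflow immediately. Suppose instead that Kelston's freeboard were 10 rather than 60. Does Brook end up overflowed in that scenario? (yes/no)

With Kelston's freeboard at 10:
Round 1 — Perry overflows (initial).
  Ashby: +30 → 30 ≥ 30
Round 2 — Ashby overflows.
  Claymore: +75 → 75 ≥ 70
Round 3 — Claymore overflows.
  Kelston: +10 → 10 ≥ 10
Round 4 — Kelston overflows.
  Brook: +70 → 70 ≥ 70
  Fallow: +40 → 40 < 110
Round 5 — Brook overflows.
No further overflows.

yes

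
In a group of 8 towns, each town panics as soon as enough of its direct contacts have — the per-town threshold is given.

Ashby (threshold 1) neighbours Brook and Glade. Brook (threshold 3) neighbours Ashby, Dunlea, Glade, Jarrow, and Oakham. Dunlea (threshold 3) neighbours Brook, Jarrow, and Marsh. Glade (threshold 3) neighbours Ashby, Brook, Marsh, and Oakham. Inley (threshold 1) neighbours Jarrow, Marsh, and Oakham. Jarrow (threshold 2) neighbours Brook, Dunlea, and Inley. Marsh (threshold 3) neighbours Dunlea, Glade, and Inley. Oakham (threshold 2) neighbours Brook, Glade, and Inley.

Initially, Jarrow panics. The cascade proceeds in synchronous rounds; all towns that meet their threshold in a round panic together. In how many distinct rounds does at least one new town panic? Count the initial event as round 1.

Round 1 — Jarrow panics (initial).
Round 2 — checking thresholds:
  Brook: 1 of 5 neighbours < 3, holds.
  Dunlea: 1 of 3 neighbours < 3, holds.
  Inley: 1 of 3 neighbours ≥ 1, panics.
Round 3 — no new panics; cascade stops.

2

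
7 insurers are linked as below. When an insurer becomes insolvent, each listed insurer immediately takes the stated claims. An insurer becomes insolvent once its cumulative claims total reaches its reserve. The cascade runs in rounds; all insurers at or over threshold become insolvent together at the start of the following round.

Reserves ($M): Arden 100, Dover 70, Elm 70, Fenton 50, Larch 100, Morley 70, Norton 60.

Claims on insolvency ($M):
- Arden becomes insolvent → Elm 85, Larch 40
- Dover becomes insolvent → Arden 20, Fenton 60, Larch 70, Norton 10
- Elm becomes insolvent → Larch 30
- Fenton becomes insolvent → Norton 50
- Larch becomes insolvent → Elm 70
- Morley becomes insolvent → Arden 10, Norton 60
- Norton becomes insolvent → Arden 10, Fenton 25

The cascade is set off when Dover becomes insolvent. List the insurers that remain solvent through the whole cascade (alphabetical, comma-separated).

Arden, Elm, Larch, Morley

Round 1 — Dover becomes insolvent (initial).
  Arden: +20 → 20 < 100
  Fenton: +60 → 60 ≥ 50
  Larch: +70 → 70 < 100
  Norton: +10 → 10 < 60
Round 2 — Fenton becomes insolvent.
  Norton: +50 → 60 ≥ 60
Round 3 — Norton becomes insolvent.
  Arden: +10 → 30 < 100
No further insolvencies.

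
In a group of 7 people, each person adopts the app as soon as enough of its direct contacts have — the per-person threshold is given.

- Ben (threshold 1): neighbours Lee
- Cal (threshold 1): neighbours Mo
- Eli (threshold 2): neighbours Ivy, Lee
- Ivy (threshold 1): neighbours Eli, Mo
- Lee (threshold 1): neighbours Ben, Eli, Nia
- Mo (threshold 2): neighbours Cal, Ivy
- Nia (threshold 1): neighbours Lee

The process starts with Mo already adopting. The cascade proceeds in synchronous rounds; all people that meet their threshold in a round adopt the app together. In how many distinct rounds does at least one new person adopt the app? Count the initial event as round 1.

Round 1 — Mo adopts the app (initial).
Round 2 — checking thresholds:
  Cal: 1 of 1 neighbours ≥ 1, adopts the app.
  Ivy: 1 of 2 neighbours ≥ 1, adopts the app.
Round 3 — no new adoptions; cascade stops.

2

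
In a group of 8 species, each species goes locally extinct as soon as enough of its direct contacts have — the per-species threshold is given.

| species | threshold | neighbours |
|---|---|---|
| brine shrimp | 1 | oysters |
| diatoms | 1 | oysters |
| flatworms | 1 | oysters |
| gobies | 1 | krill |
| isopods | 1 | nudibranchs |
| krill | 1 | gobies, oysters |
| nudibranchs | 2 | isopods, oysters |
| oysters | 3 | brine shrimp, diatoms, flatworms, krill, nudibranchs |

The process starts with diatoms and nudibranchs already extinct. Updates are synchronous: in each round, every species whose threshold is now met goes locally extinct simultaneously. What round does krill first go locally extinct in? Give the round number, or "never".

never

Round 1 — diatoms, nudibranchs go locally extinct (initial).
Round 2 — checking thresholds:
  isopods: 1 of 1 neighbours ≥ 1, goes locally extinct.
  oysters: 2 of 5 neighbours < 3, not yet.
Round 3 — no new extinctions; cascade stops.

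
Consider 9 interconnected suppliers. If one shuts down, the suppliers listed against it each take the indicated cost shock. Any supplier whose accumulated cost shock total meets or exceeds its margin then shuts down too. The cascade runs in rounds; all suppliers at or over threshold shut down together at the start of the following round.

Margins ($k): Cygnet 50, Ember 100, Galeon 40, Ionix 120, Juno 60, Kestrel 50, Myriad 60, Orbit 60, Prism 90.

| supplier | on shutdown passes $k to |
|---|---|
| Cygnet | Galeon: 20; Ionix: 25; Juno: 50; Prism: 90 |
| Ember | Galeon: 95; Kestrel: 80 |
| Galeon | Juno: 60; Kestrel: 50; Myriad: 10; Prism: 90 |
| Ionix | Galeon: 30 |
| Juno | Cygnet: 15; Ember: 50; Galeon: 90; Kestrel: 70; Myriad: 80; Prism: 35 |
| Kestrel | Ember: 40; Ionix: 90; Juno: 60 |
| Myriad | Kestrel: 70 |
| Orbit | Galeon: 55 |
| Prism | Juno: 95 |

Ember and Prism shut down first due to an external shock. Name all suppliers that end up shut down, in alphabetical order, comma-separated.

Round 1 — Ember, Prism shut down (initial).
  Galeon: +95 → 95 ≥ 40
  Juno: +95 → 95 ≥ 60
  Kestrel: +80 → 80 ≥ 50
Round 2 — Galeon, Juno, Kestrel shut down.
  Cygnet: +15 → 15 < 50
  Ionix: +90 → 90 < 120
  Myriad: +10+80 → 90 ≥ 60
Round 3 — Myriad shuts down.
No further shutdowns.

Ember, Galeon, Juno, Kestrel, Myriad, Prism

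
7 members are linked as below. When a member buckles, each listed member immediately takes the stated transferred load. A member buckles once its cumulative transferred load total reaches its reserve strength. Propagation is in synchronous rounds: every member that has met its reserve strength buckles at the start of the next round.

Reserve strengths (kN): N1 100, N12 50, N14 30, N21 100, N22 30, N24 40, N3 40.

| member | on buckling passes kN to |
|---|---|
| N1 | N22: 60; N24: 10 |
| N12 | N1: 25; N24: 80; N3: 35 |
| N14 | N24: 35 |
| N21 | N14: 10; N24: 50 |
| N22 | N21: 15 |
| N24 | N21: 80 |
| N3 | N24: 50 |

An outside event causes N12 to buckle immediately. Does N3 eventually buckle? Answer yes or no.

no

Round 1 — N12 buckles (initial).
  N1: +25 → 25 < 100
  N24: +80 → 80 ≥ 40
  N3: +35 → 35 < 40
Round 2 — N24 buckles.
  N21: +80 → 80 < 100
No further bucklings.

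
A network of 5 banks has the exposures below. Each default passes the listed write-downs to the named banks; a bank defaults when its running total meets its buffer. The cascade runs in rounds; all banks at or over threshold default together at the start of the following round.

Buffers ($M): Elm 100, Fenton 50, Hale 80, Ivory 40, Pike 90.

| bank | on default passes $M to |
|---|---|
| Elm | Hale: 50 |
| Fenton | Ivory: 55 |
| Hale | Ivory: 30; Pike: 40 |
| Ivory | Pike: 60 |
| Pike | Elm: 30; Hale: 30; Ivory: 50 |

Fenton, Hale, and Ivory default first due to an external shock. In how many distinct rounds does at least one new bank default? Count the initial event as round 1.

Round 1 — Fenton, Hale, Ivory default (initial).
  Pike: +40+60 → 100 ≥ 90
Round 2 — Pike defaults.
  Elm: +30 → 30 < 100
No further defaults.

2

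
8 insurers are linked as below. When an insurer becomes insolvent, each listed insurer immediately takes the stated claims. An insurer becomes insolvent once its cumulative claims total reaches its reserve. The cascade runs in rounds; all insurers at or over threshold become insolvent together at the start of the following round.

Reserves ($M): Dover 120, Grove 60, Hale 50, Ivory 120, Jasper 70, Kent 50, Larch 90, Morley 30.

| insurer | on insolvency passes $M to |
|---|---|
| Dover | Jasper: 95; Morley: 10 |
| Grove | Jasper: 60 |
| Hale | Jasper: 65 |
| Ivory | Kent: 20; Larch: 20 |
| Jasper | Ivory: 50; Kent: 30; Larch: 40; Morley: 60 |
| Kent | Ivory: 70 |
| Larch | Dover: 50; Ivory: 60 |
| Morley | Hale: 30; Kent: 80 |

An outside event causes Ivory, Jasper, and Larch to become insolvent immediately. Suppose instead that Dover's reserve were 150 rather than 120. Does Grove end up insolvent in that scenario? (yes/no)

no

With Dover's reserve at 150:
Round 1 — Ivory, Jasper, Larch become insolvent (initial).
  Dover: +50 → 50 < 150
  Kent: +20+30 → 50 ≥ 50
  Morley: +60 → 60 ≥ 30
Round 2 — Kent, Morley become insolvent.
  Hale: +30 → 30 < 50
No further insolvencies.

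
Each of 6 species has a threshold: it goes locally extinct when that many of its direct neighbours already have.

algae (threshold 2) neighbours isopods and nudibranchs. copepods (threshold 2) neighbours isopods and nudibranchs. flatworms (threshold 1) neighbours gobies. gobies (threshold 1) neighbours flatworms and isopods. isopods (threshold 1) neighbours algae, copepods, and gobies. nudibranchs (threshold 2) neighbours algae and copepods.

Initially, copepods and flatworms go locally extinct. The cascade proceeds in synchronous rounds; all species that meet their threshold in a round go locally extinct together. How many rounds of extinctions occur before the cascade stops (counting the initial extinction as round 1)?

2

Round 1 — copepods, flatworms go locally extinct (initial).
Round 2 — checking thresholds:
  gobies: 1 of 2 neighbours ≥ 1, goes locally extinct.
  isopods: 1 of 3 neighbours ≥ 1, goes locally extinct.
  nudibranchs: 1 of 2 neighbours < 2, below threshold.
Round 3 — no new extinctions; cascade stops.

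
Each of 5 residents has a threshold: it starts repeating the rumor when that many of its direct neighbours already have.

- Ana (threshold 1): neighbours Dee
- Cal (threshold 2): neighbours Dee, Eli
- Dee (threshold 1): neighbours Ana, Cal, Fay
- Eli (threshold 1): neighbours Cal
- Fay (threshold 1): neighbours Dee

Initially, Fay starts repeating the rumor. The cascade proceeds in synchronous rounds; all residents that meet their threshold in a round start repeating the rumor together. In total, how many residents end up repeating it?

3

Round 1 — Fay starts repeating the rumor (initial).
Round 2 — checking thresholds:
  Dee: 1 of 3 neighbours ≥ 1, starts repeating the rumor.
Round 3 — checking thresholds:
  Ana: 1 of 1 neighbours ≥ 1, starts repeating the rumor.
  Cal: 1 of 2 neighbours < 2, holds.
Round 4 — no new spreads; cascade stops.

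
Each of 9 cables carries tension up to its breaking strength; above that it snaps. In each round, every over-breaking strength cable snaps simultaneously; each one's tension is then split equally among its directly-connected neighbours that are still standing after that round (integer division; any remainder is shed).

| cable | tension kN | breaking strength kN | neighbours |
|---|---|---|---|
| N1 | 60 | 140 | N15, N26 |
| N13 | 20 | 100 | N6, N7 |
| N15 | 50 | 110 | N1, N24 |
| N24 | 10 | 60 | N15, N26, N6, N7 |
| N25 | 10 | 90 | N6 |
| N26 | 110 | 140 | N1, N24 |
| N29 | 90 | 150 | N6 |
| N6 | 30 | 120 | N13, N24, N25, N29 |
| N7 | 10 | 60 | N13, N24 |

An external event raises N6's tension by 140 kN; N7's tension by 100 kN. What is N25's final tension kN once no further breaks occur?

52

Round 1 — N6 at 170 > 120; N7 at 110 > 60. N6, N7 snap.
  N6 sheds 170 kN to N13, N24, N25, N29: 42 each (2 lost).
    N13: 20+42 = 62 ≤ 100
    N24: 10+42 = 52 ≤ 60
    N25: 10+42 = 52 ≤ 90
    N29: 90+42 = 132 ≤ 150
  N7 sheds 110 kN to N13, N24: 55 each.
    N13: 62+55 = 117 > 100
    N24: 52+55 = 107 > 60
Round 2 — N13, N24 snap.
  N13 sheds 117 kN: no online neighbours, lost.
  N24 sheds 107 kN to N15, N26: 53 each (1 lost).
    N15: 50+53 = 103 ≤ 110
    N26: 110+53 = 163 > 140
Round 3 — N26 snaps.
  N26 sheds 163 kN to N1: 163 each.
    N1: 60+163 = 223 > 140
Round 4 — N1 snaps.
  N1 sheds 223 kN to N15: 223 each.
    N15: 103+223 = 326 > 110
Round 5 — N15 snaps.
  N15 sheds 326 kN: no online neighbours, lost.
No further breaks.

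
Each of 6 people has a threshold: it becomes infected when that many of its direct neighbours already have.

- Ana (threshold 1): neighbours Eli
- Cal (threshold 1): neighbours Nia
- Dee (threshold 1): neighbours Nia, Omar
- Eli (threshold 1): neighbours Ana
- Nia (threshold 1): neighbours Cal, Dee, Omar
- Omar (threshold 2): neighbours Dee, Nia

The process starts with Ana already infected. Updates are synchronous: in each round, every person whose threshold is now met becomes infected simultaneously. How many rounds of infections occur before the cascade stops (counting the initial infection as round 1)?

2

Round 1 — Ana becomes infected (initial).
Round 2 — checking thresholds:
  Eli: 1 of 1 neighbours ≥ 1, becomes infected.
Round 3 — no new infections; cascade stops.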